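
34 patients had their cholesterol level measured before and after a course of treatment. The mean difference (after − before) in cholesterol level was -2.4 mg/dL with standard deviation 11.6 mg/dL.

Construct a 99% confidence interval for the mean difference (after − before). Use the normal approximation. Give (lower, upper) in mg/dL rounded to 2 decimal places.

This is a matched-pairs design, so SE = s_d/√n = 11.6/√34 = 1.9894.
Margin = 2.576 × 1.9894 = 5.1247; the interval is -2.4 ± 5.1247 = (-7.52, 2.72).

(-7.52, 2.72)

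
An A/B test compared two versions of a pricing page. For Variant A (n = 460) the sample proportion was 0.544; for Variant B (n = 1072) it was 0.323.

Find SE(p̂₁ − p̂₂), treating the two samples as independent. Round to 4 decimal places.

0.0273

The two standard errors are √(0.5440×0.4560/460) = 0.02322 and √(0.3230×0.6770/1072) = 0.01428.
Because the samples are independent, SE_diff = √(0.02322² + 0.01428²) = 0.02726.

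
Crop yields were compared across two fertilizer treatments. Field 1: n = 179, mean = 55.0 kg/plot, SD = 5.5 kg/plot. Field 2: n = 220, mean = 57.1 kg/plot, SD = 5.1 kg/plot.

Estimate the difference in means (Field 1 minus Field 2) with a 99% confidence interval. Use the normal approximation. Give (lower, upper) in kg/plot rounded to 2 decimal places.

(-3.48, -0.72)

Per-group SEs: s₁/√n₁ = 5.5/√179 = 0.4111, s₂/√n₂ = 5.1/√220 = 0.3438.
Unpooled SE of the difference: √(0.16900321 + 0.11819844) = 0.5359.
Margin of error = z* · SE = 2.576 × 0.5359 = 1.3805.
x̄₁ − x̄₂ = 55.0 − 57.1 = -2.1000.
CI: -2.1000 ± 1.3805 = (-3.48, -0.72).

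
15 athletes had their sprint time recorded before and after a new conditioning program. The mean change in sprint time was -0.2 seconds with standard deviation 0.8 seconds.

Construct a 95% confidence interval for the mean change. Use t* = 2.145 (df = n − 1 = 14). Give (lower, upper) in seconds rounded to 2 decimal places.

(-0.64, 0.24)

This is a matched-pairs design, so SE = s_d/√n = 0.8/√15 = 0.2066.
Margin = 2.145 × 0.2066 = 0.4432; the interval is -0.2 ± 0.4432 = (-0.64, 0.24).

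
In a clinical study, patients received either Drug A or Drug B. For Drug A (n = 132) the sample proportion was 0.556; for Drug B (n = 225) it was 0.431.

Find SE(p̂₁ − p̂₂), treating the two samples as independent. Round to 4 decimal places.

0.0544

Each SE is √(p̂(1−p̂)/n): √(0.5560·0.4440/132) = 0.04325 and √(0.4310·0.5690/225) = 0.03301.
SE(p̂₁ − p̂₂) = √(SE₁² + SE₂²) = √(0.0018705625 + 0.0010896601) = 0.05441, since the two samples are independent.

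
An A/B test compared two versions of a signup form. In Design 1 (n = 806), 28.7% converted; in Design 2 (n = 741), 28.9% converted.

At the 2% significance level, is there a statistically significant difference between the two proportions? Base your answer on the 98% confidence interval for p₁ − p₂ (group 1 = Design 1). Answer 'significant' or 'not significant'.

not significant

The two standard errors are √(0.2870×0.7130/806) = 0.01593 and √(0.2890×0.7110/741) = 0.01665.
Because the samples are independent, SE_diff = √(0.01593² + 0.01665²) = 0.02304.
Using z* = 2.326 for 98%, ME = 2.326 × 0.02304 = 0.05359.
p̂₁ − p̂₂ = -0.0020; interval -0.0020 ± 0.05359 gives (-0.05559, 0.05159).
The interval (-0.05559, 0.05159) contains 0, so the difference is not significant.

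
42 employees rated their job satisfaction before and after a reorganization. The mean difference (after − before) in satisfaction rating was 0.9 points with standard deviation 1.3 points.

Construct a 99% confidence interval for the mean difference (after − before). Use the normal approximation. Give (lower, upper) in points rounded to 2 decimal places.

This is a matched-pairs design, so SE = s_d/√n = 1.3/√42 = 0.2006.
Margin = 2.576 × 0.2006 = 0.5167; the interval is 0.9 ± 0.5167 = (0.38, 1.42).

(0.38, 1.42)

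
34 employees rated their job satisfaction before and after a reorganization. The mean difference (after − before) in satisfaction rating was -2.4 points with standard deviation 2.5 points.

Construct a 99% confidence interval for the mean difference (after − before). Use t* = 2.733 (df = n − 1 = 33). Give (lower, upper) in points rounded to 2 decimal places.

(-3.57, -1.23)

Paired design: SE = s_d/√n = 2.5/√34 = 0.4287.
t* = 2.733; margin of error = 2.733 × 0.4287 = 1.1716.
-2.4 ± 1.1716 → (-3.57, -1.23).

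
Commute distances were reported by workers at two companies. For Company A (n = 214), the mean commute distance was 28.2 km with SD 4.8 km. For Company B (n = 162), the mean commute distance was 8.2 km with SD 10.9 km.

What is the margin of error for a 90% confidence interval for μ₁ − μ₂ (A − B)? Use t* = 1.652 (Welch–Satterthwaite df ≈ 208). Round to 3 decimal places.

Per-group SEs: s₁/√n₁ = 4.8/√214 = 0.3281, s₂/√n₂ = 10.9/√162 = 0.8564.
Unpooled SE of the difference: √(0.10764961 + 0.73342096) = 0.9171.
Margin of error = t* · SE = 1.652 × 0.9171 = 1.5150.

1.515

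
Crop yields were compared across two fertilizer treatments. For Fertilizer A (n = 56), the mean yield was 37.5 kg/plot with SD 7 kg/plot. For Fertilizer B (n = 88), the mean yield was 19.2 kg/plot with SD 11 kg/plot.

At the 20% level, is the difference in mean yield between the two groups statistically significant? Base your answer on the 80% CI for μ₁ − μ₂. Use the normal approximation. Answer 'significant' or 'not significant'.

significant

Standard errors of each mean: 7/√56 = 0.9354 and 11/√88 = 1.1726.
SE(x̄₁ − x̄₂) = √(0.9354² + 1.1726²) = 1.5000 for independent samples with unequal variances.
With z* = 1.282, the margin is 1.282 × 1.5000 = 1.9230.
x̄₁ − x̄₂ = 37.5 − 19.2 = 18.3000; the interval is 18.3000 ± 1.9230 = (16.3770, 20.2230).
The interval (16.3770, 20.2230) does not contain 0, so the difference is significant.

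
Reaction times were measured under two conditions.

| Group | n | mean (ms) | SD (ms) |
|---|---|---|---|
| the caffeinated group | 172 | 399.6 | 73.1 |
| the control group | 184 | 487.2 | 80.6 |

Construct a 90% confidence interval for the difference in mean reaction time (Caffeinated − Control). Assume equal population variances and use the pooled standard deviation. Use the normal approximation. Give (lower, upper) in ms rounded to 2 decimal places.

(-101.05, -74.15)

Pooled variance s_p² = [171·73.1² + 183·80.6²] / (172+184−2) = 5939.5231, so s_p = 77.0683.
SE_diff = s_p·√(1/n₁ + 1/n₂) = 77.0683·√(1/172 + 1/184) = 8.1739.
z* = 1.645; margin = 1.645 × 8.1739 = 13.4461.
Difference = 399.6 − 487.2 = -87.6000.
-87.6000 ± 13.4461 → (-101.05, -74.15).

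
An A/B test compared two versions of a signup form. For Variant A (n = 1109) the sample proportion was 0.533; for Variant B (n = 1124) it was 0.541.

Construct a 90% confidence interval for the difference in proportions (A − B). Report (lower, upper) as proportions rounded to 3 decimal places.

(-0.043, 0.027)

The two standard errors are √(0.5330×0.4670/1109) = 0.01498 and √(0.5410×0.4590/1124) = 0.01486.
Because the samples are independent, SE_diff = √(0.01498² + 0.01486²) = 0.02110.
Using z* = 1.645 for 90%, ME = 1.645 × 0.02110 = 0.03471.
p̂₁ − p̂₂ = -0.0080; interval -0.0080 ± 0.03471 gives (-0.043, 0.027).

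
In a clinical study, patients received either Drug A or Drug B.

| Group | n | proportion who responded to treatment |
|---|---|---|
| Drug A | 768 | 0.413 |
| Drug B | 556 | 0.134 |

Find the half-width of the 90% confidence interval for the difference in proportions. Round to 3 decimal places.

SE₁ = √(p̂₁(1−p̂₁)/n₁) = √(0.4130·0.5870/768) = 0.01777; SE₂ = √(0.1340·0.8660/556) = 0.01445.
Independent samples: SE of the difference = √(SE₁² + SE₂²) = √(0.0003157729 + 0.0002088025) = 0.02290.
z* for 90% confidence is 1.645, so the margin of error is 1.645 × 0.02290 = 0.03767.

0.038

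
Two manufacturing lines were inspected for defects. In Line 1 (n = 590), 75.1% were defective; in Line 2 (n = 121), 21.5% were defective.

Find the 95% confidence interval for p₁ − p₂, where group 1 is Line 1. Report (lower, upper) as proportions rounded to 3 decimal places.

The two standard errors are √(0.7510×0.2490/590) = 0.01780 and √(0.2150×0.7850/121) = 0.03735.
Because the samples are independent, SE_diff = √(0.01780² + 0.03735²) = 0.04137.
Using z* = 1.960 for 95%, ME = 1.960 × 0.04137 = 0.08109.
p̂₁ − p̂₂ = 0.5360; interval 0.5360 ± 0.08109 gives (0.455, 0.617).

(0.455, 0.617)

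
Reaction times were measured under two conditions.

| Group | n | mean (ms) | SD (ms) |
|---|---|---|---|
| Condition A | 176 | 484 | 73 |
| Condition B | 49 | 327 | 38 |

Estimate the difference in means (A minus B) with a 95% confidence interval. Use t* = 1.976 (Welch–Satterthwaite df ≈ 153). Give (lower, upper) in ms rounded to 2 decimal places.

(141.73, 172.27)

Per-group SEs: s₁/√n₁ = 73/√176 = 5.5026, s₂/√n₂ = 38/√49 = 5.4286.
Unpooled SE of the difference: √(30.27860676 + 29.46969796) = 7.7297.
Margin of error = t* · SE = 1.976 × 7.7297 = 15.2739.
x̄₁ − x̄₂ = 484 − 327 = 157.0000.
CI: 157.0000 ± 15.2739 = (141.73, 172.27).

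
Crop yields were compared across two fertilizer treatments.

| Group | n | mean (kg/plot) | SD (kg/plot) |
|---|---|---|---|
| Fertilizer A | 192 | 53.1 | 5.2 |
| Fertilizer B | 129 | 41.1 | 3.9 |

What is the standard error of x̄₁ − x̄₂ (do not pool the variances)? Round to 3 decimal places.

SE₁ = s₁/√n₁ = 5.2/√192 = 0.3753; SE₂ = 3.9/√129 = 0.3434.
Independent samples, unequal variances: SE_diff = √(SE₁² + SE₂²) = √(0.14085009 + 0.11792356) = 0.5087.

0.509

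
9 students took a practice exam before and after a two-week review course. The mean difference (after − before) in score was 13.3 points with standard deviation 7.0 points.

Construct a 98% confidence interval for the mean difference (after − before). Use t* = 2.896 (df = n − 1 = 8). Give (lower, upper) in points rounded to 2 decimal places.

(6.54, 20.06)

Paired design: SE = s_d/√n = 7.0/√9 = 2.3333.
t* = 2.896; margin of error = 2.896 × 2.3333 = 6.7572.
13.3 ± 6.7572 → (6.54, 20.06).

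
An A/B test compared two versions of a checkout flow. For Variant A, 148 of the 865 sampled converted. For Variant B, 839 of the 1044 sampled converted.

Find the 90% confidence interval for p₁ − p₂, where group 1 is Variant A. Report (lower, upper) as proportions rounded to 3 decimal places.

(-0.662, -0.603)

p̂₁ = 148/865 = 0.1711 and p̂₂ = 839/1044 = 0.8036.
SE₁ = √(p̂₁(1−p̂₁)/n₁) = √(0.1711·0.8289/865) = 0.01280; SE₂ = √(0.8036·0.1964/1044) = 0.01230.
Independent samples: SE of the difference = √(SE₁² + SE₂²) = √(0.00016384 + 0.00015129) = 0.01775.
z* for 90% confidence is 1.645, so the margin of error is 1.645 × 0.01775 = 0.02920.
Point estimate p̂₁ − p̂₂ = 0.1711 − 0.8036 = -0.6325.
-0.6325 ± 0.02920 → (-0.662, -0.603).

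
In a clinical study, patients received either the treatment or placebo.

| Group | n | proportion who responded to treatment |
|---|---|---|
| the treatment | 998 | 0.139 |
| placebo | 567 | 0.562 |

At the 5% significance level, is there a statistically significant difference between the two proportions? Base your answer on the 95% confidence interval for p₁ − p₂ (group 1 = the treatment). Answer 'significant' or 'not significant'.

significant

The two standard errors are √(0.1390×0.8610/998) = 0.01095 and √(0.5620×0.4380/567) = 0.02084.
Because the samples are independent, SE_diff = √(0.01095² + 0.02084²) = 0.02354.
Using z* = 1.960 for 95%, ME = 1.960 × 0.02354 = 0.04614.
p̂₁ − p̂₂ = -0.4230; interval -0.4230 ± 0.04614 gives (-0.46914, -0.37686).
The interval (-0.46914, -0.37686) does not contain 0, so the difference is significant.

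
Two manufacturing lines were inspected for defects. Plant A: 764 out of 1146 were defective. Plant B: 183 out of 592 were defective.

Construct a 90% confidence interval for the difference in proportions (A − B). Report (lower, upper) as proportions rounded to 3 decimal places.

p̂₁ = 764/1146 = 0.6667 and p̂₂ = 183/592 = 0.3091.
SE₁ = √(p̂₁(1−p̂₁)/n₁) = √(0.6667·0.3333/1146) = 0.01392; SE₂ = √(0.3091·0.6909/592) = 0.01899.
Independent samples: SE of the difference = √(SE₁² + SE₂²) = √(0.0001937664 + 0.0003606201) = 0.02355.
z* for 90% confidence is 1.645, so the margin of error is 1.645 × 0.02355 = 0.03874.
Point estimate p̂₁ − p̂₂ = 0.6667 − 0.3091 = 0.3576.
0.3576 ± 0.03874 → (0.319, 0.396).

(0.319, 0.396)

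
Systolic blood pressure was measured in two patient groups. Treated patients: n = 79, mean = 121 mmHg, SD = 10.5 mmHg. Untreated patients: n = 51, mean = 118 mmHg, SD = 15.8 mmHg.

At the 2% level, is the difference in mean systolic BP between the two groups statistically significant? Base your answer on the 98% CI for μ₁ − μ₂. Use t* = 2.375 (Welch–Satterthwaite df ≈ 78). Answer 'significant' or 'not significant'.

not significant

SE₁ = s₁/√n₁ = 10.5/√79 = 1.1813; SE₂ = 15.8/√51 = 2.2124.
Independent samples, unequal variances: SE_diff = √(SE₁² + SE₂²) = √(1.39546969 + 4.89471376) = 2.5080.
t* = 2.375, so margin of error = 2.375 × 2.5080 = 5.9565.
Difference in means = 121 − 118 = 3.0000.
3.0000 ± 5.9565 → (-2.9565, 8.9565).
The interval (-2.9565, 8.9565) contains 0, so the difference is not significant.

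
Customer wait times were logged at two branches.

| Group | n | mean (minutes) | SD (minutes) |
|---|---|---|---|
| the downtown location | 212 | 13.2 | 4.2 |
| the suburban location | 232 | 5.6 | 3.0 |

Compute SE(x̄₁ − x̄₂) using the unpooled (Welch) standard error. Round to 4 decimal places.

Standard errors of each mean: 4.2/√212 = 0.2885 and 3.0/√232 = 0.1970.
SE(x̄₁ − x̄₂) = √(0.2885² + 0.1970²) = 0.3493 for independent samples with unequal variances.

0.3493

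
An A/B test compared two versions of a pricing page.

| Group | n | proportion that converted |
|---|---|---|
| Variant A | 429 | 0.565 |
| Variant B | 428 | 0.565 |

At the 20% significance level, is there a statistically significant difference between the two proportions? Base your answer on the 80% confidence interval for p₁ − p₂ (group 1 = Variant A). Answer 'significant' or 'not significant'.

The two standard errors are √(0.5650×0.4350/429) = 0.02394 and √(0.5650×0.4350/428) = 0.02396.
Because the samples are independent, SE_diff = √(0.02394² + 0.02396²) = 0.03387.
Using z* = 1.282 for 80%, ME = 1.282 × 0.03387 = 0.04342.
p̂₁ − p̂₂ = 0.0000; interval 0.0000 ± 0.04342 gives (-0.04342, 0.04342).
The interval (-0.04342, 0.04342) contains 0, so the difference is not significant.

not significant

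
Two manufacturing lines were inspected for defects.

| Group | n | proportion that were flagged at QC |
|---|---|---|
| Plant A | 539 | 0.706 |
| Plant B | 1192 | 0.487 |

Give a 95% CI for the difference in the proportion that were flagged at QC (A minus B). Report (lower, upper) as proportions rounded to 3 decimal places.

SE₁ = √(p̂₁(1−p̂₁)/n₁) = √(0.7060·0.2940/539) = 0.01962; SE₂ = √(0.4870·0.5130/1192) = 0.01448.
Independent samples: SE of the difference = √(SE₁² + SE₂²) = √(0.0003849444 + 0.0002096704) = 0.02438.
z* for 95% confidence is 1.960, so the margin of error is 1.960 × 0.02438 = 0.04778.
Point estimate p̂₁ − p̂₂ = 0.7060 − 0.4870 = 0.2190.
0.2190 ± 0.04778 → (0.171, 0.267).

(0.171, 0.267)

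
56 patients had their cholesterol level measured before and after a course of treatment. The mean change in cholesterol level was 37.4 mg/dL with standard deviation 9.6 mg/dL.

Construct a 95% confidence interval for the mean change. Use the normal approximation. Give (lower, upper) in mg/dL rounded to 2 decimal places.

Paired design: SE = s_d/√n = 9.6/√56 = 1.2829.
z* = 1.960; margin of error = 1.960 × 1.2829 = 2.5145.
37.4 ± 2.5145 → (34.89, 39.91).

(34.89, 39.91)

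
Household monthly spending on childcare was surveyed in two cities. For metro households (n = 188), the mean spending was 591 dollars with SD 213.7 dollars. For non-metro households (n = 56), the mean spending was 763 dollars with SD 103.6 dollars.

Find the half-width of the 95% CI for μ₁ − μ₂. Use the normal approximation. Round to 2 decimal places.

Per-group SEs: s₁/√n₁ = 213.7/√188 = 15.5857, s₂/√n₂ = 103.6/√56 = 13.8441.
Unpooled SE of the difference: √(242.91404449 + 191.65910481) = 20.8464.
Margin of error = z* · SE = 1.960 × 20.8464 = 40.8589.

40.86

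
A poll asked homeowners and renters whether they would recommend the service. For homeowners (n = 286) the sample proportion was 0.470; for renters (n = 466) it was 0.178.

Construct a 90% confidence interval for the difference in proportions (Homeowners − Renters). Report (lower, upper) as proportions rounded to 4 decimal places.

Each SE is √(p̂(1−p̂)/n): √(0.4700·0.5300/286) = 0.02951 and √(0.1780·0.8220/466) = 0.01772.
SE(p̂₁ − p̂₂) = √(SE₁² + SE₂²) = √(0.0008708401 + 0.0003139984) = 0.03442, since the two samples are independent.
At 90% confidence z* = 1.645; margin = 1.645 × 0.03442 = 0.05662.
The difference is 0.4700 − 0.1780 = 0.2920, so the interval is 0.2920 ± 0.05662 = (0.2354, 0.3486).

(0.2354, 0.3486)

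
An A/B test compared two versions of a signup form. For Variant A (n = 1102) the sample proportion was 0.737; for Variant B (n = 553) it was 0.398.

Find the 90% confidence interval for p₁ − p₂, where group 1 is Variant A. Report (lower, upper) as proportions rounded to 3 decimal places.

SE₁ = √(p̂₁(1−p̂₁)/n₁) = √(0.7370·0.2630/1102) = 0.01326; SE₂ = √(0.3980·0.6020/553) = 0.02082.
Independent samples: SE of the difference = √(SE₁² + SE₂²) = √(0.0001758276 + 0.0004334724) = 0.02468.
z* for 90% confidence is 1.645, so the margin of error is 1.645 × 0.02468 = 0.04060.
Point estimate p̂₁ − p̂₂ = 0.7370 − 0.3980 = 0.3390.
0.3390 ± 0.04060 → (0.298, 0.380).

(0.298, 0.380)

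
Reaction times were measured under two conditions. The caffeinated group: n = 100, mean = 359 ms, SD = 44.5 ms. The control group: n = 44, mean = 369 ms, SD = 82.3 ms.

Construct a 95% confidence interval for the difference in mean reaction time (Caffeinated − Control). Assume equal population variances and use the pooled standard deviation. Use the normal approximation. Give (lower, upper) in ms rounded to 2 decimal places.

s_p = √[((n₁−1)s₁² + (n₂−1)s₂²)/(n₁+n₂−2)] = √[(99·44.5² + 43·82.3²)/142] = 58.5804.
SE = 58.5804·√(1/100 + 1/44) = 10.5976.
With z* = 1.960, margin = 1.960 × 10.5976 = 20.7713.
x̄₁ − x̄₂ = 359 − 369 = -10.0000; interval -10.0000 ± 20.7713 = (-30.77, 10.77).

(-30.77, 10.77)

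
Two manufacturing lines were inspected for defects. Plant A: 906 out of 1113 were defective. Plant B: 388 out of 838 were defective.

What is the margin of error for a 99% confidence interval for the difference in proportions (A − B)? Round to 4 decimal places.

0.0536

First, p̂₁ = 906/1113 = 0.8140; p̂₂ = 388/838 = 0.4630.
The two standard errors are √(0.8140×0.1860/1113) = 0.01166 and √(0.4630×0.5370/838) = 0.01722.
Because the samples are independent, SE_diff = √(0.01166² + 0.01722²) = 0.02080.
Using z* = 2.576 for 99%, ME = 2.576 × 0.02080 = 0.05358.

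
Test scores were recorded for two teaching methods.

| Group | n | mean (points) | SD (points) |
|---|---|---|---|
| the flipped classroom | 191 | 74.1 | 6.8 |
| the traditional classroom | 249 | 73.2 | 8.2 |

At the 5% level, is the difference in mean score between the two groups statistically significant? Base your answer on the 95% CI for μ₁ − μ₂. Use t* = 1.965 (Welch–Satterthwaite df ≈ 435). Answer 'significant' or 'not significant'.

not significant

Per-group SEs: s₁/√n₁ = 6.8/√191 = 0.4920, s₂/√n₂ = 8.2/√249 = 0.5197.
Unpooled SE of the difference: √(0.242064 + 0.27008809) = 0.7156.
Margin of error = t* · SE = 1.965 × 0.7156 = 1.4062.
x̄₁ − x̄₂ = 74.1 − 73.2 = 0.9000.
CI: 0.9000 ± 1.4062 = (-0.5062, 2.3062).
The interval (-0.5062, 2.3062) contains 0, so the difference is not significant.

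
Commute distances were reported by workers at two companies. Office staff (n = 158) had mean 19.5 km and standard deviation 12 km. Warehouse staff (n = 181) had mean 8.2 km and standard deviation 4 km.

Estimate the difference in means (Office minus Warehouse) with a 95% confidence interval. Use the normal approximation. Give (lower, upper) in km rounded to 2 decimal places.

(9.34, 13.26)

SE₁ = s₁/√n₁ = 12/√158 = 0.9547; SE₂ = 4/√181 = 0.2973.
Independent samples, unequal variances: SE_diff = √(SE₁² + SE₂²) = √(0.91145209 + 0.08838729) = 0.9999.
z* = 1.960, so margin of error = 1.960 × 0.9999 = 1.9598.
Difference in means = 19.5 − 8.2 = 11.3000.
11.3000 ± 1.9598 → (9.34, 13.26).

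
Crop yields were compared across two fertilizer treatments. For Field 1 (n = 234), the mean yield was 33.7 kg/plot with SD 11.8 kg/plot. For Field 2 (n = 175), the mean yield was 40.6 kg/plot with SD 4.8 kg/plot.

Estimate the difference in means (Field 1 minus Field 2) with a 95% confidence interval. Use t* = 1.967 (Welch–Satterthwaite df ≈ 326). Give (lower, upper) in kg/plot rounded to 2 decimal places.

SE₁ = s₁/√n₁ = 11.8/√234 = 0.7714; SE₂ = 4.8/√175 = 0.3628.
Independent samples, unequal variances: SE_diff = √(SE₁² + SE₂²) = √(0.59505796 + 0.13162384) = 0.8525.
t* = 1.967, so margin of error = 1.967 × 0.8525 = 1.6769.
Difference in means = 33.7 − 40.6 = -6.9000.
-6.9000 ± 1.6769 → (-8.58, -5.22).

(-8.58, -5.22)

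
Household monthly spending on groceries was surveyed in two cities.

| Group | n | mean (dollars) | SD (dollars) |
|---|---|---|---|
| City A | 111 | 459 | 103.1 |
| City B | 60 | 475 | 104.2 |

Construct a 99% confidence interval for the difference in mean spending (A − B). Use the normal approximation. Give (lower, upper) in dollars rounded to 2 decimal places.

(-58.85, 26.85)

SE₁ = s₁/√n₁ = 103.1/√111 = 9.7858; SE₂ = 104.2/√60 = 13.4522.
Independent samples, unequal variances: SE_diff = √(SE₁² + SE₂²) = √(95.76188164 + 180.96168484) = 16.6350.
z* = 2.576, so margin of error = 2.576 × 16.6350 = 42.8518.
Difference in means = 459 − 475 = -16.0000.
-16.0000 ± 42.8518 → (-58.85, 26.85).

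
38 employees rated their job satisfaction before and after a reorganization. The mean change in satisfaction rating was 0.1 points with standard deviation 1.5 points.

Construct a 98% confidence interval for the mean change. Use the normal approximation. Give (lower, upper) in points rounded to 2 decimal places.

(-0.47, 0.67)

Paired design: SE = s_d/√n = 1.5/√38 = 0.2433.
z* = 2.326; margin of error = 2.326 × 0.2433 = 0.5659.
0.1 ± 0.5659 → (-0.47, 0.67).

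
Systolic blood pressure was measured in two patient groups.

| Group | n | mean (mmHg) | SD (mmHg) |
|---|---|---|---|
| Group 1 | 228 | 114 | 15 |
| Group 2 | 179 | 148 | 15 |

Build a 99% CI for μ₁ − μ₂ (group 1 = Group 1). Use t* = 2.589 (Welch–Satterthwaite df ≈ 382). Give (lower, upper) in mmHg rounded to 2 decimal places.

(-37.88, -30.12)

SE₁ = s₁/√n₁ = 15/√228 = 0.9934; SE₂ = 15/√179 = 1.1212.
Independent samples, unequal variances: SE_diff = √(SE₁² + SE₂²) = √(0.98684356 + 1.25708944) = 1.4980.
t* = 2.589, so margin of error = 2.589 × 1.4980 = 3.8783.
Difference in means = 114 − 148 = -34.0000.
-34.0000 ± 3.8783 → (-37.88, -30.12).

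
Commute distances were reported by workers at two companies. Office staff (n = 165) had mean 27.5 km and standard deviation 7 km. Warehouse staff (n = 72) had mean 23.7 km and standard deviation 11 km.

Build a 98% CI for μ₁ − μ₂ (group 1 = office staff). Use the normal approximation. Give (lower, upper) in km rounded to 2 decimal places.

SE₁ = s₁/√n₁ = 7/√165 = 0.5449; SE₂ = 11/√72 = 1.2964.
Independent samples, unequal variances: SE_diff = √(SE₁² + SE₂²) = √(0.29691601 + 1.68065296) = 1.4063.
z* = 2.326, so margin of error = 2.326 × 1.4063 = 3.2711.
Difference in means = 27.5 − 23.7 = 3.8000.
3.8000 ± 3.2711 → (0.53, 7.07).

(0.53, 7.07)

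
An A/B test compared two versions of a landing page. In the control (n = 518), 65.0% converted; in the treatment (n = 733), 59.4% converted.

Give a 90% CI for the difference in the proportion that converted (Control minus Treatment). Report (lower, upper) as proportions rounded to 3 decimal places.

Each SE is √(p̂(1−p̂)/n): √(0.6500·0.3500/518) = 0.02096 and √(0.5940·0.4060/733) = 0.01814.
SE(p̂₁ − p̂₂) = √(SE₁² + SE₂²) = √(0.0004393216 + 0.0003290596) = 0.02772, since the two samples are independent.
At 90% confidence z* = 1.645; margin = 1.645 × 0.02772 = 0.04560.
The difference is 0.6500 − 0.5940 = 0.0560, so the interval is 0.0560 ± 0.04560 = (0.010, 0.102).

(0.010, 0.102)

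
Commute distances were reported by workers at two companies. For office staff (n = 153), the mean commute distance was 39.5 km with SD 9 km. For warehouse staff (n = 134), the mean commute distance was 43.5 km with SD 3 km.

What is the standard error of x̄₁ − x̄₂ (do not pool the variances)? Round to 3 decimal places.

0.772

Per-group SEs: s₁/√n₁ = 9/√153 = 0.7276, s₂/√n₂ = 3/√134 = 0.2592.
Unpooled SE of the difference: √(0.52940176 + 0.06718464) = 0.7724.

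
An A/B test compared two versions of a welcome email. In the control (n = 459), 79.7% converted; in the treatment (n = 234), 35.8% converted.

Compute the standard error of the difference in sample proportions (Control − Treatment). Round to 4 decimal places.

0.0365

Each SE is √(p̂(1−p̂)/n): √(0.7970·0.2030/459) = 0.01877 and √(0.3580·0.6420/234) = 0.03134.
SE(p̂₁ − p̂₂) = √(SE₁² + SE₂²) = √(0.0003523129 + 0.0009821956) = 0.03653, since the two samples are independent.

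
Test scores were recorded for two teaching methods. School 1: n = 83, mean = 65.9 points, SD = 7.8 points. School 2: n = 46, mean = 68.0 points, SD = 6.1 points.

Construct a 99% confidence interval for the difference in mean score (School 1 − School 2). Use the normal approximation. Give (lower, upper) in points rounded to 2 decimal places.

(-5.30, 1.10)

SE₁ = s₁/√n₁ = 7.8/√83 = 0.8562; SE₂ = 6.1/√46 = 0.8994.
Independent samples, unequal variances: SE_diff = √(SE₁² + SE₂²) = √(0.73307844 + 0.80892036) = 1.2418.
z* = 2.576, so margin of error = 2.576 × 1.2418 = 3.1989.
Difference in means = 65.9 − 68.0 = -2.1000.
-2.1000 ± 3.1989 → (-5.30, 1.10).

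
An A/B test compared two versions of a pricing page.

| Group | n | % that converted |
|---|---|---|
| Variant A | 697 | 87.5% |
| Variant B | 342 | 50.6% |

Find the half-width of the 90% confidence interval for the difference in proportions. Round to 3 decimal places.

Each SE is √(p̂(1−p̂)/n): √(0.8750·0.1250/697) = 0.01253 and √(0.5060·0.4940/342) = 0.02703.
SE(p̂₁ − p̂₂) = √(SE₁² + SE₂²) = √(0.0001570009 + 0.0007306209) = 0.02979, since the two samples are independent.
At 90% confidence z* = 1.645; margin = 1.645 × 0.02979 = 0.04900.

0.049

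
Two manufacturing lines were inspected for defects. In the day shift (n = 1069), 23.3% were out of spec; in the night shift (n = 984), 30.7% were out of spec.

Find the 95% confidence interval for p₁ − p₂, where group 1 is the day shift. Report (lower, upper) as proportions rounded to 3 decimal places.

Each SE is √(p̂(1−p̂)/n): √(0.2330·0.7670/1069) = 0.01293 and √(0.3070·0.6930/984) = 0.01470.
SE(p̂₁ − p̂₂) = √(SE₁² + SE₂²) = √(0.0001671849 + 0.00021609) = 0.01958, since the two samples are independent.
At 95% confidence z* = 1.960; margin = 1.960 × 0.01958 = 0.03838.
The difference is 0.2330 − 0.3070 = -0.0740, so the interval is -0.0740 ± 0.03838 = (-0.112, -0.036).

(-0.112, -0.036)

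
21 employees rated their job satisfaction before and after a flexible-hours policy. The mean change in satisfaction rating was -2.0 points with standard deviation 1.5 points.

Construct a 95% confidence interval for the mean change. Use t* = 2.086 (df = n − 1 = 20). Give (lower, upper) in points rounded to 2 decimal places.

(-2.68, -1.32)

This is a matched-pairs design, so SE = s_d/√n = 1.5/√21 = 0.3273.
Margin = 2.086 × 0.3273 = 0.6827; the interval is -2.0 ± 0.6827 = (-2.68, -1.32).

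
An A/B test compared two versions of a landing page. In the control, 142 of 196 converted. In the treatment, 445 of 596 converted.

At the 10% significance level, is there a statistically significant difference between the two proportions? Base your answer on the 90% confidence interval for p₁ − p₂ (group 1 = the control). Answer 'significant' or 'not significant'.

First, p̂₁ = 142/196 = 0.7245; p̂₂ = 445/596 = 0.7466.
The two standard errors are √(0.7245×0.2755/196) = 0.03191 and √(0.7466×0.2534/596) = 0.01782.
Because the samples are independent, SE_diff = √(0.03191² + 0.01782²) = 0.03655.
Using z* = 1.645 for 90%, ME = 1.645 × 0.03655 = 0.06012.
p̂₁ − p̂₂ = -0.0221; interval -0.0221 ± 0.06012 gives (-0.08222, 0.03802).
The interval (-0.08222, 0.03802) contains 0, so the difference is not significant.

not significant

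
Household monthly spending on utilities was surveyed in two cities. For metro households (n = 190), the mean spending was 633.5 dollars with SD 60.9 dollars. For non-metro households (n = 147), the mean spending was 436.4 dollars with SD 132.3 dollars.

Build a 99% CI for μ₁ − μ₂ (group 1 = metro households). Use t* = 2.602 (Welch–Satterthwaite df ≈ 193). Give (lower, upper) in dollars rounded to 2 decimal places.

(166.47, 227.73)

Standard errors of each mean: 60.9/√190 = 4.4182 and 132.3/√147 = 10.9119.
SE(x̄₁ − x̄₂) = √(4.4182² + 10.9119²) = 11.7724 for independent samples with unequal variances.
With t* = 2.602, the margin is 2.602 × 11.7724 = 30.6318.
x̄₁ − x̄₂ = 633.5 − 436.4 = 197.1000; the interval is 197.1000 ± 30.6318 = (166.47, 227.73).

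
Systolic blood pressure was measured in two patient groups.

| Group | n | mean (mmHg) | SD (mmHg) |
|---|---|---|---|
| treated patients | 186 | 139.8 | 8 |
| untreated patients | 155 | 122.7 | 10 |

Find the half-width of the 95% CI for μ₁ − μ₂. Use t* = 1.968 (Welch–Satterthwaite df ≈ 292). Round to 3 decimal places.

Per-group SEs: s₁/√n₁ = 8/√186 = 0.5866, s₂/√n₂ = 10/√155 = 0.8032.
Unpooled SE of the difference: √(0.34409956 + 0.64513024) = 0.9946.
Margin of error = t* · SE = 1.968 × 0.9946 = 1.9574.

1.957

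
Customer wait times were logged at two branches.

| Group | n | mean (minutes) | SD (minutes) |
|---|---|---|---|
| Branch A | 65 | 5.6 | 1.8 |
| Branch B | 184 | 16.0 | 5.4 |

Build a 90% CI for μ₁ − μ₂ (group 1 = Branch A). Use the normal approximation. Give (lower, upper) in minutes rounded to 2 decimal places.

SE₁ = s₁/√n₁ = 1.8/√65 = 0.2233; SE₂ = 5.4/√184 = 0.3981.
Independent samples, unequal variances: SE_diff = √(SE₁² + SE₂²) = √(0.04986289 + 0.15848361) = 0.4564.
z* = 1.645, so margin of error = 1.645 × 0.4564 = 0.7508.
Difference in means = 5.6 − 16.0 = -10.4000.
-10.4000 ± 0.7508 → (-11.15, -9.65).

(-11.15, -9.65)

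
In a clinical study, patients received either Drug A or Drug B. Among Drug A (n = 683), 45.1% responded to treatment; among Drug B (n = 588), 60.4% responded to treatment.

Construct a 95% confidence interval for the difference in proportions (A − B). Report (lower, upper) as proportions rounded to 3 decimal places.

The two standard errors are √(0.4510×0.5490/683) = 0.01904 and √(0.6040×0.3960/588) = 0.02017.
Because the samples are independent, SE_diff = √(0.01904² + 0.02017²) = 0.02774.
Using z* = 1.960 for 95%, ME = 1.960 × 0.02774 = 0.05437.
p̂₁ − p̂₂ = -0.1530; interval -0.1530 ± 0.05437 gives (-0.207, -0.099).

(-0.207, -0.099)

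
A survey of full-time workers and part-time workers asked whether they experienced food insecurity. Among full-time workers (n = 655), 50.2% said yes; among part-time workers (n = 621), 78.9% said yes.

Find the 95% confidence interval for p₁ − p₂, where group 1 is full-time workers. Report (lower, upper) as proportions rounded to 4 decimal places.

The two standard errors are √(0.5020×0.4980/655) = 0.01954 and √(0.7890×0.2110/621) = 0.01637.
Because the samples are independent, SE_diff = √(0.01954² + 0.01637²) = 0.02549.
Using z* = 1.960 for 95%, ME = 1.960 × 0.02549 = 0.04996.
p̂₁ − p̂₂ = -0.2870; interval -0.2870 ± 0.04996 gives (-0.3370, -0.2370).

(-0.3370, -0.2370)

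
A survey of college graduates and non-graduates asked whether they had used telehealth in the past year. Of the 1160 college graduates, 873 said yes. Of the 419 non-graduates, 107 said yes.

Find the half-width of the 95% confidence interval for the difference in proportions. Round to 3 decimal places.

Sample proportions: 873/1160 = 0.7526, 107/419 = 0.2554.
Each SE is √(p̂(1−p̂)/n): √(0.7526·0.2474/1160) = 0.01267 and √(0.2554·0.7446/419) = 0.02130.
SE(p̂₁ − p̂₂) = √(SE₁² + SE₂²) = √(0.0001605289 + 0.00045369) = 0.02478, since the two samples are independent.
At 95% confidence z* = 1.960; margin = 1.960 × 0.02478 = 0.04857.

0.049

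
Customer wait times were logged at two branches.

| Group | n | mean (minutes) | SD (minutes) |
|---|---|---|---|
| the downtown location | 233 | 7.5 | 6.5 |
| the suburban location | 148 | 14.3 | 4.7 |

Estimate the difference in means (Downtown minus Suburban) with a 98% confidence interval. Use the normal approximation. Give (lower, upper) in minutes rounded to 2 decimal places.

Per-group SEs: s₁/√n₁ = 6.5/√233 = 0.4258, s₂/√n₂ = 4.7/√148 = 0.3863.
Unpooled SE of the difference: √(0.18130564 + 0.14922769) = 0.5749.
Margin of error = z* · SE = 2.326 × 0.5749 = 1.3372.
x̄₁ − x̄₂ = 7.5 − 14.3 = -6.8000.
CI: -6.8000 ± 1.3372 = (-8.14, -5.46).

(-8.14, -5.46)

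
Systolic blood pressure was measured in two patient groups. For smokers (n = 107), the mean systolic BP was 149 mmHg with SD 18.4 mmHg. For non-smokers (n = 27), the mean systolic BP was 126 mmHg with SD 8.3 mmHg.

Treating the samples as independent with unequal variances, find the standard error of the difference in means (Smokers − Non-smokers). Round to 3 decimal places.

2.391

Standard errors of each mean: 18.4/√107 = 1.7788 and 8.3/√27 = 1.5973.
SE(x̄₁ − x̄₂) = √(1.7788² + 1.5973²) = 2.3907 for independent samples with unequal variances.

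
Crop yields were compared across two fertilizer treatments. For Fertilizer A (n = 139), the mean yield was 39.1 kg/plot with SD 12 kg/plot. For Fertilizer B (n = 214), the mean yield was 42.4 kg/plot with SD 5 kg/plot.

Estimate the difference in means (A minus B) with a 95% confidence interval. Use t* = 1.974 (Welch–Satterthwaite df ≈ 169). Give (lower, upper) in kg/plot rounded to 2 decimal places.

Per-group SEs: s₁/√n₁ = 12/√139 = 1.0178, s₂/√n₂ = 5/√214 = 0.3418.
Unpooled SE of the difference: √(1.03591684 + 0.11682724) = 1.0737.
Margin of error = t* · SE = 1.974 × 1.0737 = 2.1195.
x̄₁ − x̄₂ = 39.1 − 42.4 = -3.3000.
CI: -3.3000 ± 2.1195 = (-5.42, -1.18).

(-5.42, -1.18)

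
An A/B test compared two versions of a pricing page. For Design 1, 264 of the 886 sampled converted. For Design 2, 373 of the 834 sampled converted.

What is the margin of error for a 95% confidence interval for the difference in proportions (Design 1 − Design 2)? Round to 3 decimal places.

0.045

Sample proportions: 264/886 = 0.2980, 373/834 = 0.4472.
Each SE is √(p̂(1−p̂)/n): √(0.2980·0.7020/886) = 0.01537 and √(0.4472·0.5528/834) = 0.01722.
SE(p̂₁ − p̂₂) = √(SE₁² + SE₂²) = √(0.0002362369 + 0.0002965284) = 0.02308, since the two samples are independent.
At 95% confidence z* = 1.960; margin = 1.960 × 0.02308 = 0.04524.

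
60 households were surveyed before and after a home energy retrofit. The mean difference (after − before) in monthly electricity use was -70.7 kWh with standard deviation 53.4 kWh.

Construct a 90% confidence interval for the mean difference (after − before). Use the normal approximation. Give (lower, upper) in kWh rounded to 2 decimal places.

(-82.04, -59.36)

Paired design: SE = s_d/√n = 53.4/√60 = 6.8939.
z* = 1.645; margin of error = 1.645 × 6.8939 = 11.3405.
-70.7 ± 11.3405 → (-82.04, -59.36).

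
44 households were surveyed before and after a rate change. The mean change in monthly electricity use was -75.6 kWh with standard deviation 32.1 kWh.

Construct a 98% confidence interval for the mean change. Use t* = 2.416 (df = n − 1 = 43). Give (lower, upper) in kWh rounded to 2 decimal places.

Paired design: SE = s_d/√n = 32.1/√44 = 4.8393.
t* = 2.416; margin of error = 2.416 × 4.8393 = 11.6917.
-75.6 ± 11.6917 → (-87.29, -63.91).

(-87.29, -63.91)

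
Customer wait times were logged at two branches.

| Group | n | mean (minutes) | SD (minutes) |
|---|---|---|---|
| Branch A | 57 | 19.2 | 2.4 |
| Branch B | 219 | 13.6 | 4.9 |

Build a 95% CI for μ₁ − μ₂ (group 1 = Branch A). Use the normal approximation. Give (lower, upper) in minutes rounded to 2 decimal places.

(4.70, 6.50)

Per-group SEs: s₁/√n₁ = 2.4/√57 = 0.3179, s₂/√n₂ = 4.9/√219 = 0.3311.
Unpooled SE of the difference: √(0.10106041 + 0.10962721) = 0.4590.
Margin of error = z* · SE = 1.960 × 0.4590 = 0.8996.
x̄₁ − x̄₂ = 19.2 − 13.6 = 5.6000.
CI: 5.6000 ± 0.8996 = (4.70, 6.50).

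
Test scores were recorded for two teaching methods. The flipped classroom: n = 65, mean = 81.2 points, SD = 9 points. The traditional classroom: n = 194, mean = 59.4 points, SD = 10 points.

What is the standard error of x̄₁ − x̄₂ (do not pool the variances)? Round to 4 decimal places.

1.3273

SE₁ = s₁/√n₁ = 9/√65 = 1.1163; SE₂ = 10/√194 = 0.7180.
Independent samples, unequal variances: SE_diff = √(SE₁² + SE₂²) = √(1.24612569 + 0.515524) = 1.3273.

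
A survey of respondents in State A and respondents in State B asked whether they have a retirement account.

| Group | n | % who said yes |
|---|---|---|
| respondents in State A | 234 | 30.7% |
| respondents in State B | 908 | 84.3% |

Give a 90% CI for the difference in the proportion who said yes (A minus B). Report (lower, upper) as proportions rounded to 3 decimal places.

The two standard errors are √(0.3070×0.6930/234) = 0.03015 and √(0.8430×0.1570/908) = 0.01207.
Because the samples are independent, SE_diff = √(0.03015² + 0.01207²) = 0.03248.
Using z* = 1.645 for 90%, ME = 1.645 × 0.03248 = 0.05343.
p̂₁ − p̂₂ = -0.5360; interval -0.5360 ± 0.05343 gives (-0.589, -0.483).

(-0.589, -0.483)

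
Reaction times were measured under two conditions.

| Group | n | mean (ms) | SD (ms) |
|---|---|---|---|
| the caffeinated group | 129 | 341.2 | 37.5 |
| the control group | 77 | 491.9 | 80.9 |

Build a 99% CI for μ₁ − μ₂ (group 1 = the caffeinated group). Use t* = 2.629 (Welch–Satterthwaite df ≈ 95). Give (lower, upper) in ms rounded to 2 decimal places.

Per-group SEs: s₁/√n₁ = 37.5/√129 = 3.3017, s₂/√n₂ = 80.9/√77 = 9.2194.
Unpooled SE of the difference: √(10.90122289 + 84.99733636) = 9.7928.
Margin of error = t* · SE = 2.629 × 9.7928 = 25.7453.
x̄₁ − x̄₂ = 341.2 − 491.9 = -150.7000.
CI: -150.7000 ± 25.7453 = (-176.45, -124.95).

(-176.45, -124.95)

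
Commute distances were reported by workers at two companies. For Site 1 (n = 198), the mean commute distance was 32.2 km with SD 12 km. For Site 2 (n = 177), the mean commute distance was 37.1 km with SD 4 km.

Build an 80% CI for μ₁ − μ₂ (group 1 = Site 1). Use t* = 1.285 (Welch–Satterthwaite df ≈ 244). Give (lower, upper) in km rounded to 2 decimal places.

(-6.06, -3.74)

Standard errors of each mean: 12/√198 = 0.8528 and 4/√177 = 0.3007.
SE(x̄₁ − x̄₂) = √(0.8528² + 0.3007²) = 0.9043 for independent samples with unequal variances.
With t* = 1.285, the margin is 1.285 × 0.9043 = 1.1620.
x̄₁ − x̄₂ = 32.2 − 37.1 = -4.9000; the interval is -4.9000 ± 1.1620 = (-6.06, -3.74).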